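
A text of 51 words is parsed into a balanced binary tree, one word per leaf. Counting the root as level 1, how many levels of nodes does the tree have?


In a balanced binary tree with n leaves the deepest leaf is ceil(log2(n)) edges below the root,
so counting node levels inclusive of root and leaves gives ceil(log2(n)) + 1 levels.
log2(51) = 5.6724
ceil(5.6724) = 6
levels = 6 + 1 = 7

7


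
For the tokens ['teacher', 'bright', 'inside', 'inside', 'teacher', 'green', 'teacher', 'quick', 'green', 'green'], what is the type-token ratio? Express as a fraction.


Tokens: 10
Unique types: ('bright', 'green', 'inside', 'quick', 'teacher') = 5
TTR = 5/10
Simplify: divide both by 5 -> 1/2
TTR = 1/2

1/2


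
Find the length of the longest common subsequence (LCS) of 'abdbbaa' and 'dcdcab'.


DP table for LCS of 'abdbbaa' and 'dcdcab':
       d  c  d  c  a  b
    0  0  0  0  0  0  0
  a 0  0  0  0  0  1  1
  b 0  0  0  0  0  1  2
  d 0  1  1  1  1  1  2
  b 0  1  1  1  1  1  2
  b 0  1  1  1  1  1  2
  a 0  1  1  1  1  2  2
  a 0  1  1  1  1  2  2
LCS: 'ab'
LCS length = 2

2


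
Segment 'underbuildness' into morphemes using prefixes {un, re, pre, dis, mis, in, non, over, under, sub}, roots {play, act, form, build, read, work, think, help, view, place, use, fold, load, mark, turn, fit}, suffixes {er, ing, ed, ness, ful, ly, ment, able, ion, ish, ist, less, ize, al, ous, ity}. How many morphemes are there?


Segmenting 'underbuildness' against the inventory:
  'under' -> prefix (morpheme 1)
  'build' -> root (morpheme 2)
  'ness' -> suffix (morpheme 3)
Total morphemes: 3

3


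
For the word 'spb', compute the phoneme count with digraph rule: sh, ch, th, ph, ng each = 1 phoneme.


Parsing 'spb' greedily, digraphs first:
  's' -> consonant phoneme (phonemes so far: 1)
  'p' -> consonant phoneme (phonemes so far: 2)
  'b' -> consonant phoneme (phonemes so far: 3)
Total phonemes: 3

3


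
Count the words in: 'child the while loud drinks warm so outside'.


Counting words by splitting on spaces:
  Word 1: 'child'
  Word 2: 'the'
  Word 3: 'while'
  Word 4: 'loud'
  Word 5: 'drinks'
  Word 6: 'warm'
  Word 7: 'so'
  Word 8: 'outside'
Total words: 8

8


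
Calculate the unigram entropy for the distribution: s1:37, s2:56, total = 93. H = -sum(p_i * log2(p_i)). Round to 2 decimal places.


Computing entropy H = -sum(p_i * log2(p_i)):
  s1: p = 37/93 = 0.3978, -p*log2(p) = 0.5290
  s2: p = 56/93 = 0.6022, -p*log2(p) = 0.4407
H = sum of terms = 0.9697
Rounded to 2 decimals: 0.97

0.97


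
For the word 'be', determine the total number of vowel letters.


Scanning each character of 'be':
  Position 1: 'b' -> consonant (running count: 0)
  Position 2: 'e' -> vowel (running count: 1)
Total vowels: 1

1


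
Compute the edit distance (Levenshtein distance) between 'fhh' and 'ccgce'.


Building DP table for s1='fhh' (len 3) and s2='ccgce' (len 5):
       c  c  g  c  e
    0  1  2  3  4  5
  f 1  1  2  3  4  5
  h 2  2  2  3  4  5
  h 3  3  3  3  4  5
Edit distance = dp[3][5] = 5

5


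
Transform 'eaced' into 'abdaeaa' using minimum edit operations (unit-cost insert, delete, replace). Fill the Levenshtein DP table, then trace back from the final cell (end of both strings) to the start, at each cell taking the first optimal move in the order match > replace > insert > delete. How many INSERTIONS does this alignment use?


Edit distance = 6. Backtracking from cell (5, 7) with preference match > replace > insert > delete,
then listing the resulting alignment 'eaced' -> 'abdaeaa' left to right:
  Step 1: insert 'a' [insertion #1]
  Step 2: insert 'b' [insertion #2]
  Step 3: replace e->d
  Step 4: keep 'a'
  Step 5: replace c->e
  Step 6: replace e->a
  Step 7: replace d->a
Total insertions: 2

2


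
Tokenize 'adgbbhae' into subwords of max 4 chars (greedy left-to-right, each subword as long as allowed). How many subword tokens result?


'adgbbhae' has 8 characters.
Chunking with max size 4:
  Chunk 1: 'adgb' (positions 0-3)
  Chunk 2: 'bhae' (positions 4-7)
Total chunks: ceil(8 / 4) = 2

2


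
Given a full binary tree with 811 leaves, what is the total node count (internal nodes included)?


Leaf nodes (terminals): 811
Internal nodes = n - 1 = 811 - 1 = 810
Total = leaves + internal = 811 + 810 = 1621

1621


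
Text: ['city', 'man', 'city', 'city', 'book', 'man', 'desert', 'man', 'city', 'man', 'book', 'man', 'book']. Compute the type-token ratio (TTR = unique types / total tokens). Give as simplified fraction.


Tokens: 13
Unique types: ('book', 'city', 'desert', 'man') = 4
TTR = 4/13
Already in lowest terms.

4/13


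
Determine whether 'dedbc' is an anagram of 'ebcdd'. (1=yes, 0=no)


Sort characters of 'dedbc': 'bcdde'
Sort characters of 'ebcdd': 'bcdde'
Sorted forms match -> they ARE anagrams
Result: 1

1


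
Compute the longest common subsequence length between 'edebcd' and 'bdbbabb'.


DP table for LCS of 'edebcd' and 'bdbbabb':
       b  d  b  b  a  b  b
    0  0  0  0  0  0  0  0
  e 0  0  0  0  0  0  0  0
  d 0  0  1  1  1  1  1  1
  e 0  0  1  1  1  1  1  1
  b 0  1  1  2  2  2  2  2
  c 0  1  1  2  2  2  2  2
  d 0  1  2  2  2  2  2  2
LCS: 'db'
LCS length = 2

2


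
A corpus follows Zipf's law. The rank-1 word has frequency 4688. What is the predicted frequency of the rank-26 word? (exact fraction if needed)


Zipf's law: freq(rank) = f1 / rank
f1 = 4688, rank = 26
freq = 4688 / 26
GCD(4688, 26) = 2
Simplified: 2344/13

2344/13


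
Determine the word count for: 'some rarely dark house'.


Counting words by splitting on spaces:
  Word 1: 'some'
  Word 2: 'rarely'
  Word 3: 'dark'
  Word 4: 'house'
Total words: 4

4


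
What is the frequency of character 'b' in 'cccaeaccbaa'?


Scanning 'cccaeaccbaa' for 'b':
  Position 8: 'b' -> MATCH (count: 1)
Total occurrences of 'b': 1

1


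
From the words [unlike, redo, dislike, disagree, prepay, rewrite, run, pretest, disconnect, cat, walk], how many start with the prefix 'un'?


Checking each word for prefix 'un':
  'unlike' -> YES, starts with 'un' (count: 1)
  'redo' -> no (count: 1)
  'dislike' -> no (count: 1)
  'disagree' -> no (count: 1)
  'prepay' -> no (count: 1)
  'rewrite' -> no (count: 1)
  'run' -> no (count: 1)
  'pretest' -> no (count: 1)
  'disconnect' -> no (count: 1)
  'cat' -> no (count: 1)
  'walk' -> no (count: 1)
Total with prefix 'un': 1

1


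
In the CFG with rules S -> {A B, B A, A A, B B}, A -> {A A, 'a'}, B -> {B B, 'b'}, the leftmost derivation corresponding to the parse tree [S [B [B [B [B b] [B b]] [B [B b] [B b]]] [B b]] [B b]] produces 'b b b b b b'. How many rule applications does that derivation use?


Every bracketed nonterminal node [X ...] in the tree is produced by exactly one rule application.
Reading the tree off as a leftmost derivation:
  Step 1: S  =>  B B   (applied S -> B B)
  Step 2: B B  =>  B B B   (applied B -> B B)
  Step 3: B B B  =>  B B B B   (applied B -> B B)
  Step 4: B B B B  =>  B B B B B   (applied B -> B B)
  Step 5: B B B B B  =>  b B B B B   (applied B -> b)
  Step 6: b B B B B  =>  b b B B B   (applied B -> b)
  Step 7: b b B B B  =>  b b B B B B   (applied B -> B B)
  Step 8: b b B B B B  =>  b b b B B B   (applied B -> b)
  Step 9: b b b B B B  =>  b b b b B B   (applied B -> b)
  Step 10: b b b b B B  =>  b b b b b B   (applied B -> b)
  Step 11: b b b b b B  =>  b b b b b b   (applied B -> b)
Final yield: b b b b b b
Total rewrite steps: 11

11


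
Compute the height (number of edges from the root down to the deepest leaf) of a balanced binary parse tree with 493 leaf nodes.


In a balanced binary tree with n leaves the deepest leaf is ceil(log2(n)) edges below the root.
log2(493) = 8.9454
ceil(8.9454) = 9
height (edges) = 9

9


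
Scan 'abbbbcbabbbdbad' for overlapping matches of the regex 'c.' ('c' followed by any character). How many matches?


Pattern: c. means 'c' followed by any character.
Scanning 'abbbbcbabbbdbad' position-by-position:
  Pos 0: window 'ab' -> no
  Pos 1: window 'bb' -> no
  Pos 2: window 'bb' -> no
  Pos 3: window 'bb' -> no
  Pos 4: window 'bc' -> no
  Pos 5: window 'cb' -> MATCH
  Pos 6: window 'ba' -> no
  Pos 7: window 'ab' -> no
  Pos 8: window 'bb' -> no
  Pos 9: window 'bb' -> no
  Pos 10: window 'bd' -> no
  Pos 11: window 'db' -> no
  Pos 12: window 'ba' -> no
  Pos 13: window 'ad' -> no
  Pos 14: window 'd' -> no
Total matches: 1

1


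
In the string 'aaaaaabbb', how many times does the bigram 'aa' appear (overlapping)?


Scanning 'aaaaaabbb' for bigram 'aa':
  Position 0: 'aa' -> MATCH
  Position 1: 'aa' -> MATCH
  Position 2: 'aa' -> MATCH
  Position 3: 'aa' -> MATCH
  Position 4: 'aa' -> MATCH
  Position 5: 'ab' -> no
  Position 6: 'bb' -> no
  Position 7: 'bb' -> no
Total matches: 5

5


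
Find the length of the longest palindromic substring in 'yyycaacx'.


Scanning 'yyycaacx' for palindromic substrings.
Substring at positions 3-6: 'caac'.
Check: reverse('caac') = 'caac' -> palindrome confirmed.
Neighbouring characters ('y' / 'x') break symmetry, so it cannot extend further.
No longer palindromic substring exists; longest length = 4

4


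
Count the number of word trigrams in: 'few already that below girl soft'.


Word trigrams from [6] words:
  Trigram 1: (few already that)
  Trigram 2: (already that below)
  Trigram 3: (that below girl)
  Trigram 4: (below girl soft)
Total word trigrams: 6 - 2 = 4

4


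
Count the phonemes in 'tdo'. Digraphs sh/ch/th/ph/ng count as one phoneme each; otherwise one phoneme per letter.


Parsing 'tdo' greedily, digraphs first:
  't' -> consonant phoneme (phonemes so far: 1)
  'd' -> consonant phoneme (phonemes so far: 2)
  'o' -> vowel phoneme (phonemes so far: 3)
Total phonemes: 3

3


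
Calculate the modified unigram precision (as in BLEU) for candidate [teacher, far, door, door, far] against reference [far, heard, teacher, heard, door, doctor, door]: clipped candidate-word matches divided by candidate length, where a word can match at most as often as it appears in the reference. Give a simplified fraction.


Reference word counts: {'doctor': 1, 'door': 2, 'far': 1, 'heard': 2, 'teacher': 1}
Checking each candidate word (with clipping):
  'teacher' -> in reference (ref count 1, used 1/1) -> match (matches: 1)
  'far' -> in reference (ref count 1, used 1/1) -> match (matches: 2)
  'door' -> in reference (ref count 2, used 1/2) -> match (matches: 3)
  'door' -> in reference (ref count 2, used 2/2) -> match (matches: 4)
  'far' -> ref count 1 already used up (1/1) -> clipped, no match (matches: 4)
Clipped matches: 4, Candidate length: 5
Precision = 4/5

4/5


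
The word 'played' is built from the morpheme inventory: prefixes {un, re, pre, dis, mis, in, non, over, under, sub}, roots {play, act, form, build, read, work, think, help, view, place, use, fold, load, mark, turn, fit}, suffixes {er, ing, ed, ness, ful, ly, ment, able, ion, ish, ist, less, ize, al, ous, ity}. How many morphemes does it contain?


Segmenting 'played' against the inventory:
  'play' -> root (morpheme 1)
  'ed' -> suffix (morpheme 2)
Total morphemes: 2

2


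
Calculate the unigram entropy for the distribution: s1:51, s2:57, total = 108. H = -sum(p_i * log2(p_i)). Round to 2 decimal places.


Computing entropy H = -sum(p_i * log2(p_i)):
  s1: p = 51/108 = 0.4722, -p*log2(p) = 0.5112
  s2: p = 57/108 = 0.5278, -p*log2(p) = 0.4866
H = sum of terms = 0.9978
Rounded to 2 decimals: 1.00

1.00


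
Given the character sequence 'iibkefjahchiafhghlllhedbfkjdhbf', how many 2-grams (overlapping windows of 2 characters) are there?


String 'iibkefjahchiafhghlllhedbfkjdhbf' has length L = 31.
Number of overlapping n-grams = L - n + 1
Substituting: 31 - 2 + 1 = 30

30


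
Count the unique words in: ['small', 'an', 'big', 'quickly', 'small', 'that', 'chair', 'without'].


Listing all tokens and tracking unique types:
  Token 1: 'small' -> NEW (unique so far: 1)
  Token 2: 'an' -> NEW (unique so far: 2)
  Token 3: 'big' -> NEW (unique so far: 3)
  Token 4: 'quickly' -> NEW (unique so far: 4)
  Token 5: 'small' -> duplicate (unique so far: 4)
  Token 6: 'that' -> NEW (unique so far: 5)
  Token 7: 'chair' -> NEW (unique so far: 6)
  Token 8: 'without' -> NEW (unique so far: 7)
Unique types: ('an', 'big', 'chair', 'quickly', 'small', 'that', 'without')
Vocabulary size: 7

7


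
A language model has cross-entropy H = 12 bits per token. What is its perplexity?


Perplexity formula: PP = 2^H
H = 12
PP = 2^12
PP = 2^12 = 4096

4096


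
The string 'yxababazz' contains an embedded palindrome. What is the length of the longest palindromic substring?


Scanning 'yxababazz' for palindromic substrings.
Substring at positions 2-6: 'ababa'.
Check: reverse('ababa') = 'ababa' -> palindrome confirmed.
Neighbouring characters ('x' / 'z') break symmetry, so it cannot extend further.
No longer palindromic substring exists; longest length = 5

5


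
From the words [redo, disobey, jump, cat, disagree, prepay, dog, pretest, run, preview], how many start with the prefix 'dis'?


Checking each word for prefix 'dis':
  'redo' -> no (count: 0)
  'disobey' -> YES, starts with 'dis' (count: 1)
  'jump' -> no (count: 1)
  'cat' -> no (count: 1)
  'disagree' -> YES, starts with 'dis' (count: 2)
  'prepay' -> no (count: 2)
  'dog' -> no (count: 2)
  'pretest' -> no (count: 2)
  'run' -> no (count: 2)
  'preview' -> no (count: 2)
Total with prefix 'dis': 2

2


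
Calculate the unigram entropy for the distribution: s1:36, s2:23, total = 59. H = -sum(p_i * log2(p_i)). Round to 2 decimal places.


Computing entropy H = -sum(p_i * log2(p_i)):
  s1: p = 36/59 = 0.6102, -p*log2(p) = 0.4349
  s2: p = 23/59 = 0.3898, -p*log2(p) = 0.5298
H = sum of terms = 0.9647
Rounded to 2 decimals: 0.96

0.96


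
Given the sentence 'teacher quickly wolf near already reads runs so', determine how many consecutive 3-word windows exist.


Word trigrams from [8] words:
  Trigram 1: (teacher quickly wolf)
  Trigram 2: (quickly wolf near)
  Trigram 3: (wolf near already)
  Trigram 4: (near already reads)
  Trigram 5: (already reads runs)
  Trigram 6: (reads runs so)
Total word trigrams: 8 - 2 = 6

6


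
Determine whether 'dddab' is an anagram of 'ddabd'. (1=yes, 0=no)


Sort characters of 'dddab': 'abddd'
Sort characters of 'ddabd': 'abddd'
Sorted forms match -> they ARE anagrams
Result: 1

1


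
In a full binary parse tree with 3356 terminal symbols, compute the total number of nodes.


Leaf nodes (terminals): 3356
Internal nodes = n - 1 = 3356 - 1 = 3355
Total = leaves + internal = 3356 + 3355 = 6711

6711


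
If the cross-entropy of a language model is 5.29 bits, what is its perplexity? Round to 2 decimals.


Perplexity formula: PP = 2^H
H = 5.29
PP = 2^5.29
Decompose: 2^5.29 = 2^5 * 2^0.29
2^5 = 32, 2^0.29 ~ 1.2226403
PP ~ 32 * 1.2226403 = 39.1244896
Rounded to 2 decimals: 39.12

39.12


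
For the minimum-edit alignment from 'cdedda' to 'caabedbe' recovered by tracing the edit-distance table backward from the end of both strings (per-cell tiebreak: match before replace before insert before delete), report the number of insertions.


Edit distance = 5. Backtracking from cell (6, 8) with preference match > replace > insert > delete,
then listing the resulting alignment 'cdedda' -> 'caabedbe' left to right:
  Step 1: keep 'c'
  Step 2: insert 'a' [insertion #1]
  Step 3: insert 'a' [insertion #2]
  Step 4: replace d->b
  Step 5: keep 'e'
  Step 6: keep 'd'
  Step 7: replace d->b
  Step 8: replace a->e
Total insertions: 2

2


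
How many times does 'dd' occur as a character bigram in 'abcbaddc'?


Scanning 'abcbaddc' for bigram 'dd':
  Position 0: 'ab' -> no
  Position 1: 'bc' -> no
  Position 2: 'cb' -> no
  Position 3: 'ba' -> no
  Position 4: 'ad' -> no
  Position 5: 'dd' -> MATCH
  Position 6: 'dc' -> no
Total matches: 1

1


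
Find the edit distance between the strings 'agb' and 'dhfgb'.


Building DP table for s1='agb' (len 3) and s2='dhfgb' (len 5):
       d  h  f  g  b
    0  1  2  3  4  5
  a 1  1  2  3  4  5
  g 2  2  2  3  3  4
  b 3  3  3  3  4  3
Edit distance = dp[3][5] = 3

3


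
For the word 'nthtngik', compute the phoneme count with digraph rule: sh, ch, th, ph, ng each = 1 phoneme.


Parsing 'nthtngik' greedily, digraphs first:
  'n' -> consonant phoneme (phonemes so far: 1)
  'th' -> digraph (1 consonant phoneme) (phonemes so far: 2)
  't' -> consonant phoneme (phonemes so far: 3)
  'ng' -> digraph (1 consonant phoneme) (phonemes so far: 4)
  'i' -> vowel phoneme (phonemes so far: 5)
  'k' -> consonant phoneme (phonemes so far: 6)
Total phonemes: 6

6


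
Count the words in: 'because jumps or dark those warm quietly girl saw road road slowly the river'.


Counting words by splitting on spaces:
  Word 1: 'because'
  Word 2: 'jumps'
  Word 3: 'or'
  Word 4: 'dark'
  Word 5: 'those'
  Word 6: 'warm'
  Word 7: 'quietly'
  Word 8: 'girl'
  Word 9: 'saw'
  Word 10: 'road'
  Word 11: 'road'
  Word 12: 'slowly'
  Word 13: 'the'
  Word 14: 'river'
Total words: 14

14


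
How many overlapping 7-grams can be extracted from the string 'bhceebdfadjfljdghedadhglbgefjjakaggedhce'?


String 'bhceebdfadjfljdghedadhglbgefjjakaggedhce' has length L = 40.
Number of overlapping n-grams = L - n + 1
Substituting: 40 - 7 + 1 = 34

34


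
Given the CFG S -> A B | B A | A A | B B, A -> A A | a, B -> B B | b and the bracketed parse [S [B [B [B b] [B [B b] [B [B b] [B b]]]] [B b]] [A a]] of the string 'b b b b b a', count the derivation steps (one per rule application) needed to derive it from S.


Every bracketed nonterminal node [X ...] in the tree is produced by exactly one rule application.
Reading the tree off as a leftmost derivation:
  Step 1: S  =>  B A   (applied S -> B A)
  Step 2: B A  =>  B B A   (applied B -> B B)
  Step 3: B B A  =>  B B B A   (applied B -> B B)
  Step 4: B B B A  =>  b B B A   (applied B -> b)
  Step 5: b B B A  =>  b B B B A   (applied B -> B B)
  Step 6: b B B B A  =>  b b B B A   (applied B -> b)
  Step 7: b b B B A  =>  b b B B B A   (applied B -> B B)
  Step 8: b b B B B A  =>  b b b B B A   (applied B -> b)
  Step 9: b b b B B A  =>  b b b b B A   (applied B -> b)
  Step 10: b b b b B A  =>  b b b b b A   (applied B -> b)
  Step 11: b b b b b A  =>  b b b b b a   (applied A -> a)
Final yield: b b b b b a
Total rewrite steps: 11

11


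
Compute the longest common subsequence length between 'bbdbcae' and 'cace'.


DP table for LCS of 'bbdbcae' and 'cace':
       c  a  c  e
    0  0  0  0  0
  b 0  0  0  0  0
  b 0  0  0  0  0
  d 0  0  0  0  0
  b 0  0  0  0  0
  c 0  1  1  1  1
  a 0  1  2  2  2
  e 0  1  2  2  3
LCS: 'cae'
LCS length = 3

3


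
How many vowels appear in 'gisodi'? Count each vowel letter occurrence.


Scanning each character of 'gisodi':
  Position 1: 'g' -> consonant (running count: 0)
  Position 2: 'i' -> vowel (running count: 1)
  Position 3: 's' -> consonant (running count: 1)
  Position 4: 'o' -> vowel (running count: 2)
  Position 5: 'd' -> consonant (running count: 2)
  Position 6: 'i' -> vowel (running count: 3)
Total vowels: 3

3


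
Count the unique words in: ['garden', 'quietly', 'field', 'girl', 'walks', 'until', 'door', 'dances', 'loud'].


Listing all tokens and tracking unique types:
  Token 1: 'garden' -> NEW (unique so far: 1)
  Token 2: 'quietly' -> NEW (unique so far: 2)
  Token 3: 'field' -> NEW (unique so far: 3)
  Token 4: 'girl' -> NEW (unique so far: 4)
  Token 5: 'walks' -> NEW (unique so far: 5)
  Token 6: 'until' -> NEW (unique so far: 6)
  Token 7: 'door' -> NEW (unique so far: 7)
  Token 8: 'dances' -> NEW (unique so far: 8)
  Token 9: 'loud' -> NEW (unique so far: 9)
Unique types: ('dances', 'door', 'field', 'garden', 'girl', 'loud', 'quietly', 'until', 'walks')
Vocabulary size: 9

9


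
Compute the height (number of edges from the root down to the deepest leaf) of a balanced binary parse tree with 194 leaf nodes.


In a balanced binary tree with n leaves the deepest leaf is ceil(log2(n)) edges below the root.
log2(194) = 7.5999
ceil(7.5999) = 8
height (edges) = 8

8


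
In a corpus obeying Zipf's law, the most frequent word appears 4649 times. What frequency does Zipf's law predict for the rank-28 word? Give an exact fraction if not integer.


Zipf's law: freq(rank) = f1 / rank
f1 = 4649, rank = 28
freq = 4649 / 28
GCD(4649, 28) = 1
Simplified: 4649/28

4649/28


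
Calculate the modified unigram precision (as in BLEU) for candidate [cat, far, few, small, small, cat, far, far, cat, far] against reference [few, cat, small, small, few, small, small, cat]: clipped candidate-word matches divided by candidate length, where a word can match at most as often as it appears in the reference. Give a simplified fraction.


Reference word counts: {'cat': 2, 'few': 2, 'small': 4}
Checking each candidate word (with clipping):
  'cat' -> in reference (ref count 2, used 1/2) -> match (matches: 1)
  'far' -> not in reference -> no match (matches: 1)
  'few' -> in reference (ref count 2, used 1/2) -> match (matches: 2)
  'small' -> in reference (ref count 4, used 1/4) -> match (matches: 3)
  'small' -> in reference (ref count 4, used 2/4) -> match (matches: 4)
  'cat' -> in reference (ref count 2, used 2/2) -> match (matches: 5)
  'far' -> not in reference -> no match (matches: 5)
  'far' -> not in reference -> no match (matches: 5)
  'cat' -> ref count 2 already used up (2/2) -> clipped, no match (matches: 5)
  'far' -> not in reference -> no match (matches: 5)
Clipped matches: 5, Candidate length: 10
Precision = 5/10 = 1/2

1/2


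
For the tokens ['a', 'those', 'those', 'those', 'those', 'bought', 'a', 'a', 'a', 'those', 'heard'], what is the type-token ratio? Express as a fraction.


Tokens: 11
Unique types: ('a', 'bought', 'heard', 'those') = 4
TTR = 4/11
Already in lowest terms.

4/11


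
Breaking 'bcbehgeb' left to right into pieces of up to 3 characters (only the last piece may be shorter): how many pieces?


'bcbehgeb' has 8 characters.
Chunking with max size 3:
  Chunk 1: 'bcb' (positions 0-2)
  Chunk 2: 'ehg' (positions 3-5)
  Chunk 3: 'eb' (positions 6-7)
Total chunks: ceil(8 / 3) = 3

3


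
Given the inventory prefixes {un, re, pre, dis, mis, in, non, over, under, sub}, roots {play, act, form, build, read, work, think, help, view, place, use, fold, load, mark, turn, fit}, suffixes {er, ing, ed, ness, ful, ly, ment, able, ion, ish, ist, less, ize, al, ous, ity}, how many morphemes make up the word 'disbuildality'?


Segmenting 'disbuildality' against the inventory:
  'dis' -> prefix (morpheme 1)
  'build' -> root (morpheme 2)
  'al' -> suffix (morpheme 3)
  'ity' -> suffix (morpheme 4)
Total morphemes: 4

4


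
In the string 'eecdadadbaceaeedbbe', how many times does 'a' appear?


Scanning 'eecdadadbaceaeedbbe' for 'a':
  Position 4: 'a' -> MATCH (count: 1)
  Position 6: 'a' -> MATCH (count: 2)
  Position 9: 'a' -> MATCH (count: 3)
  Position 12: 'a' -> MATCH (count: 4)
Total occurrences of 'a': 4

4


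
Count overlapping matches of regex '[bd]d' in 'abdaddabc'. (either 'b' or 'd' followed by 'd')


Pattern: [bd]d means either 'b' or 'd' followed by 'd'.
Scanning 'abdaddabc' position-by-position:
  Pos 0: window 'ab' -> no
  Pos 1: window 'bd' -> MATCH
  Pos 2: window 'da' -> no
  Pos 3: window 'ad' -> no
  Pos 4: window 'dd' -> MATCH
  Pos 5: window 'da' -> no
  Pos 6: window 'ab' -> no
  Pos 7: window 'bc' -> no
  Pos 8: window 'c' -> no
Total matches: 2

2


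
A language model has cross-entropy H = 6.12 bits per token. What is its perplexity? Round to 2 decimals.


Perplexity formula: PP = 2^H
H = 6.12
PP = 2^6.12
Decompose: 2^6.12 = 2^6 * 2^0.12
2^6 = 64, 2^0.12 ~ 1.0867349
PP ~ 64 * 1.0867349 = 69.5510336
Rounded to 2 decimals: 69.55

69.55


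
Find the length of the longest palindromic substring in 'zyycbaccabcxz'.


Scanning 'zyycbaccabcxz' for palindromic substrings.
Substring at positions 3-10: 'cbaccabc'.
Check: reverse('cbaccabc') = 'cbaccabc' -> palindrome confirmed.
Neighbouring characters ('y' / 'x') break symmetry, so it cannot extend further.
No longer palindromic substring exists; longest length = 8

8


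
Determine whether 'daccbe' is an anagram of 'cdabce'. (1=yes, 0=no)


Sort characters of 'daccbe': 'abccde'
Sort characters of 'cdabce': 'abccde'
Sorted forms match -> they ARE anagrams
Result: 1

1


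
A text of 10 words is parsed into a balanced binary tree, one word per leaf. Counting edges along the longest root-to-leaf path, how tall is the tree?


In a balanced binary tree with n leaves the deepest leaf is ceil(log2(n)) edges below the root.
log2(10) = 3.3219
ceil(3.3219) = 4
height (edges) = 4

4


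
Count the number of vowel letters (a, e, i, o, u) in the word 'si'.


Scanning each character of 'si':
  Position 1: 's' -> consonant (running count: 0)
  Position 2: 'i' -> vowel (running count: 1)
Total vowels: 1

1


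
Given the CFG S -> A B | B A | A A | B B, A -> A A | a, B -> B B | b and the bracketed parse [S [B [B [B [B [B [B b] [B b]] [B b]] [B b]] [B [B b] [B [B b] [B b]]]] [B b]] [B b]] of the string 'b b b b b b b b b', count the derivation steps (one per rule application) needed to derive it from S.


Every bracketed nonterminal node [X ...] in the tree is produced by exactly one rule application.
Reading the tree off as a leftmost derivation:
  Step 1: S  =>  B B   (applied S -> B B)
  Step 2: B B  =>  B B B   (applied B -> B B)
  Step 3: B B B  =>  B B B B   (applied B -> B B)
  Step 4: B B B B  =>  B B B B B   (applied B -> B B)
  Step 5: B B B B B  =>  B B B B B B   (applied B -> B B)
  Step 6: B B B B B B  =>  B B B B B B B   (applied B -> B B)
  Step 7: B B B B B B B  =>  b B B B B B B   (applied B -> b)
  Step 8: b B B B B B B  =>  b b B B B B B   (applied B -> b)
  Step 9: b b B B B B B  =>  b b b B B B B   (applied B -> b)
  Step 10: b b b B B B B  =>  b b b b B B B   (applied B -> b)
  Step 11: b b b b B B B  =>  b b b b B B B B   (applied B -> B B)
  Step 12: b b b b B B B B  =>  b b b b b B B B   (applied B -> b)
  Step 13: b b b b b B B B  =>  b b b b b B B B B   (applied B -> B B)
  Step 14: b b b b b B B B B  =>  b b b b b b B B B   (applied B -> b)
  Step 15: b b b b b b B B B  =>  b b b b b b b B B   (applied B -> b)
  Step 16: b b b b b b b B B  =>  b b b b b b b b B   (applied B -> b)
  Step 17: b b b b b b b b B  =>  b b b b b b b b b   (applied B -> b)
Final yield: b b b b b b b b b
Total rewrite steps: 17

17


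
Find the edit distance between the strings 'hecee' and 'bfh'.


Building DP table for s1='hecee' (len 5) and s2='bfh' (len 3):
       b  f  h
    0  1  2  3
  h 1  1  2  2
  e 2  2  2  3
  c 3  3  3  3
  e 4  4  4  4
  e 5  5  5  5
Edit distance = dp[5][3] = 5

5


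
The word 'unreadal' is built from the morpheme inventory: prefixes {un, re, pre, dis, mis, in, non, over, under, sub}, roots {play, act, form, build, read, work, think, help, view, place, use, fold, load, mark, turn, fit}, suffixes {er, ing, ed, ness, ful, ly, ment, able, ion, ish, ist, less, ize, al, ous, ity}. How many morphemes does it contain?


Segmenting 'unreadal' against the inventory:
  'un' -> prefix (morpheme 1)
  'read' -> root (morpheme 2)
  'al' -> suffix (morpheme 3)
Total morphemes: 3

3


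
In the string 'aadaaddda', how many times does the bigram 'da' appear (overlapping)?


Scanning 'aadaaddda' for bigram 'da':
  Position 0: 'aa' -> no
  Position 1: 'ad' -> no
  Position 2: 'da' -> MATCH
  Position 3: 'aa' -> no
  Position 4: 'ad' -> no
  Position 5: 'dd' -> no
  Position 6: 'dd' -> no
  Position 7: 'da' -> MATCH
Total matches: 2

2


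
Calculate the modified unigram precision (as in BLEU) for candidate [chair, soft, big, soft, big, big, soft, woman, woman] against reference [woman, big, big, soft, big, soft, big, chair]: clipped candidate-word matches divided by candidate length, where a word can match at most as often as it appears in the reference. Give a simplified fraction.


Reference word counts: {'big': 4, 'chair': 1, 'soft': 2, 'woman': 1}
Checking each candidate word (with clipping):
  'chair' -> in reference (ref count 1, used 1/1) -> match (matches: 1)
  'soft' -> in reference (ref count 2, used 1/2) -> match (matches: 2)
  'big' -> in reference (ref count 4, used 1/4) -> match (matches: 3)
  'soft' -> in reference (ref count 2, used 2/2) -> match (matches: 4)
  'big' -> in reference (ref count 4, used 2/4) -> match (matches: 5)
  'big' -> in reference (ref count 4, used 3/4) -> match (matches: 6)
  'soft' -> ref count 2 already used up (2/2) -> clipped, no match (matches: 6)
  'woman' -> in reference (ref count 1, used 1/1) -> match (matches: 7)
  'woman' -> ref count 1 already used up (1/1) -> clipped, no match (matches: 7)
Clipped matches: 7, Candidate length: 9
Precision = 7/9

7/9


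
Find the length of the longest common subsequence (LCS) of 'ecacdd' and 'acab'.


DP table for LCS of 'ecacdd' and 'acab':
       a  c  a  b
    0  0  0  0  0
  e 0  0  0  0  0
  c 0  0  1  1  1
  a 0  1  1  2  2
  c 0  1  2  2  2
  d 0  1  2  2  2
  d 0  1  2  2  2
LCS: 'ca'
LCS length = 2

2


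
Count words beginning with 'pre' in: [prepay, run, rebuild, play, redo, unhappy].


Checking each word for prefix 'pre':
  'prepay' -> YES, starts with 'pre' (count: 1)
  'run' -> no (count: 1)
  'rebuild' -> no (count: 1)
  'play' -> no (count: 1)
  'redo' -> no (count: 1)
  'unhappy' -> no (count: 1)
Total with prefix 'pre': 1

1


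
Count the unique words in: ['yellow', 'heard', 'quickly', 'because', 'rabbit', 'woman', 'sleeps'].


Listing all tokens and tracking unique types:
  Token 1: 'yellow' -> NEW (unique so far: 1)
  Token 2: 'heard' -> NEW (unique so far: 2)
  Token 3: 'quickly' -> NEW (unique so far: 3)
  Token 4: 'because' -> NEW (unique so far: 4)
  Token 5: 'rabbit' -> NEW (unique so far: 5)
  Token 6: 'woman' -> NEW (unique so far: 6)
  Token 7: 'sleeps' -> NEW (unique so far: 7)
Unique types: ('because', 'heard', 'quickly', 'rabbit', 'sleeps', 'woman', 'yellow')
Vocabulary size: 7

7


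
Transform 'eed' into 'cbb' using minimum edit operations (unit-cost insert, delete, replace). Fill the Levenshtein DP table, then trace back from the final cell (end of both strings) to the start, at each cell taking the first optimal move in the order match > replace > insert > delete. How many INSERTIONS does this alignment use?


Edit distance = 3. Backtracking from cell (3, 3) with preference match > replace > insert > delete,
then listing the resulting alignment 'eed' -> 'cbb' left to right:
  Step 1: replace e->c
  Step 2: replace e->b
  Step 3: replace d->b
Total insertions: 0

0


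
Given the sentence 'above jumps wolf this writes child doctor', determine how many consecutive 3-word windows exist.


Word trigrams from [7] words:
  Trigram 1: (above jumps wolf)
  Trigram 2: (jumps wolf this)
  Trigram 3: (wolf this writes)
  Trigram 4: (this writes child)
  Trigram 5: (writes child doctor)
Total word trigrams: 7 - 2 = 5

5


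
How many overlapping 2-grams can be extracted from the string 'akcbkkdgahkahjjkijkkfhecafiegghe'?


String 'akcbkkdgahkahjjkijkkfhecafiegghe' has length L = 32.
Number of overlapping n-grams = L - n + 1
Substituting: 32 - 2 + 1 = 31

31


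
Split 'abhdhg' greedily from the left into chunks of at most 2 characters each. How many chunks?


'abhdhg' has 6 characters.
Chunking with max size 2:
  Chunk 1: 'ab' (positions 0-1)
  Chunk 2: 'hd' (positions 2-3)
  Chunk 3: 'hg' (positions 4-5)
Total chunks: ceil(6 / 2) = 3

3


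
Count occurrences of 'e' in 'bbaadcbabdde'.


Scanning 'bbaadcbabdde' for 'e':
  Position 11: 'e' -> MATCH (count: 1)
Total occurrences of 'e': 1

1


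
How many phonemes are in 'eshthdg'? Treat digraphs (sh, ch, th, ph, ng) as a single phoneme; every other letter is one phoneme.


Parsing 'eshthdg' greedily, digraphs first:
  'e' -> vowel phoneme (phonemes so far: 1)
  'sh' -> digraph (1 consonant phoneme) (phonemes so far: 2)
  'th' -> digraph (1 consonant phoneme) (phonemes so far: 3)
  'd' -> consonant phoneme (phonemes so far: 4)
  'g' -> consonant phoneme (phonemes so far: 5)
Total phonemes: 5

5


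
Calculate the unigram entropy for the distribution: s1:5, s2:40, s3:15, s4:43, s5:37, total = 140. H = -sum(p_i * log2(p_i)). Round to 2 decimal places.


Computing entropy H = -sum(p_i * log2(p_i)):
  s1: p = 5/140 = 0.0357, -p*log2(p) = 0.1717
  s2: p = 40/140 = 0.2857, -p*log2(p) = 0.5164
  s3: p = 15/140 = 0.1071, -p*log2(p) = 0.3453
  s4: p = 43/140 = 0.3071, -p*log2(p) = 0.5231
  s5: p = 37/140 = 0.2643, -p*log2(p) = 0.5074
H = sum of terms = 2.0639
Rounded to 2 decimals: 2.06

2.06


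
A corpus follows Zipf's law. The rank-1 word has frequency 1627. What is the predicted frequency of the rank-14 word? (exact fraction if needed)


Zipf's law: freq(rank) = f1 / rank
f1 = 1627, rank = 14
freq = 1627 / 14
GCD(1627, 14) = 1
Simplified: 1627/14

1627/14


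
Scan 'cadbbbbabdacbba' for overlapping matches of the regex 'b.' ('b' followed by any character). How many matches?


Pattern: b. means 'b' followed by any character.
Scanning 'cadbbbbabdacbba' position-by-position:
  Pos 0: window 'ca' -> no
  Pos 1: window 'ad' -> no
  Pos 2: window 'db' -> no
  Pos 3: window 'bb' -> MATCH
  Pos 4: window 'bb' -> MATCH
  Pos 5: window 'bb' -> MATCH
  Pos 6: window 'ba' -> MATCH
  Pos 7: window 'ab' -> no
  Pos 8: window 'bd' -> MATCH
  Pos 9: window 'da' -> no
  Pos 10: window 'ac' -> no
  Pos 11: window 'cb' -> no
  Pos 12: window 'bb' -> MATCH
  Pos 13: window 'ba' -> MATCH
  Pos 14: window 'a' -> no
Total matches: 7

7


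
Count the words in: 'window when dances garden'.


Counting words by splitting on spaces:
  Word 1: 'window'
  Word 2: 'when'
  Word 3: 'dances'
  Word 4: 'garden'
Total words: 4

4


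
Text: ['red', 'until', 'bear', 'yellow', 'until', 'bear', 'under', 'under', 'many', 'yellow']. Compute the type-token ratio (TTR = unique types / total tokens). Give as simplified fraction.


Tokens: 10
Unique types: ('bear', 'many', 'red', 'under', 'until', 'yellow') = 6
TTR = 6/10
Simplify: divide both by 2 -> 3/5
TTR = 3/5

3/5


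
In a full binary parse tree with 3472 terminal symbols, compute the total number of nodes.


Leaf nodes (terminals): 3472
Internal nodes = n - 1 = 3472 - 1 = 3471
Total = leaves + internal = 3472 + 3471 = 6943

6943


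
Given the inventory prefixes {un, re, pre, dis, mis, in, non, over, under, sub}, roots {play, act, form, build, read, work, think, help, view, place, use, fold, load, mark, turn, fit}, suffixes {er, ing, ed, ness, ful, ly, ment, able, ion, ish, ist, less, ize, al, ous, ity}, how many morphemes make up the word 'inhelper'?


Segmenting 'inhelper' against the inventory:
  'in' -> prefix (morpheme 1)
  'help' -> root (morpheme 2)
  'er' -> suffix (morpheme 3)
Total morphemes: 3

3


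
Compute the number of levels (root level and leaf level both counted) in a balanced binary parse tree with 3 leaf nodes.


In a balanced binary tree with n leaves the deepest leaf is ceil(log2(n)) edges below the root,
so counting node levels inclusive of root and leaves gives ceil(log2(n)) + 1 levels.
log2(3) = 1.5850
ceil(1.5850) = 2
levels = 2 + 1 = 3

3


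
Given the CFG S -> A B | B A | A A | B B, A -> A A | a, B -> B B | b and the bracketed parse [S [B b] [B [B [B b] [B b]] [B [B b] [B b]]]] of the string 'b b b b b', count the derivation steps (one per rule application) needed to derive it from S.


Every bracketed nonterminal node [X ...] in the tree is produced by exactly one rule application.
Reading the tree off as a leftmost derivation:
  Step 1: S  =>  B B   (applied S -> B B)
  Step 2: B B  =>  b B   (applied B -> b)
  Step 3: b B  =>  b B B   (applied B -> B B)
  Step 4: b B B  =>  b B B B   (applied B -> B B)
  Step 5: b B B B  =>  b b B B   (applied B -> b)
  Step 6: b b B B  =>  b b b B   (applied B -> b)
  Step 7: b b b B  =>  b b b B B   (applied B -> B B)
  Step 8: b b b B B  =>  b b b b B   (applied B -> b)
  Step 9: b b b b B  =>  b b b b b   (applied B -> b)
Final yield: b b b b b
Total rewrite steps: 9

9


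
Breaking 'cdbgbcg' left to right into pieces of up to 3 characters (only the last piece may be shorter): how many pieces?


'cdbgbcg' has 7 characters.
Chunking with max size 3:
  Chunk 1: 'cdb' (positions 0-2)
  Chunk 2: 'gbc' (positions 3-5)
  Chunk 3: 'g' (positions 6-6)
Total chunks: ceil(7 / 3) = 3

3


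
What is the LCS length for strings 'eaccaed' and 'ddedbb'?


DP table for LCS of 'eaccaed' and 'ddedbb':
       d  d  e  d  b  b
    0  0  0  0  0  0  0
  e 0  0  0  1  1  1  1
  a 0  0  0  1  1  1  1
  c 0  0  0  1  1  1  1
  c 0  0  0  1  1  1  1
  a 0  0  0  1  1  1  1
  e 0  0  0  1  1  1  1
  d 0  1  1  1  2  2  2
LCS: 'ed'
LCS length = 2

2


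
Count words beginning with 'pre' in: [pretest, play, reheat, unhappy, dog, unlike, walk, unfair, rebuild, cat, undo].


Checking each word for prefix 'pre':
  'pretest' -> YES, starts with 'pre' (count: 1)
  'play' -> no (count: 1)
  'reheat' -> no (count: 1)
  'unhappy' -> no (count: 1)
  'dog' -> no (count: 1)
  'unlike' -> no (count: 1)
  'walk' -> no (count: 1)
  'unfair' -> no (count: 1)
  'rebuild' -> no (count: 1)
  'cat' -> no (count: 1)
  'undo' -> no (count: 1)
Total with prefix 'pre': 1

1


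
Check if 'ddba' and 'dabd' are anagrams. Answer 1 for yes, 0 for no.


Sort characters of 'ddba': 'abdd'
Sort characters of 'dabd': 'abdd'
Sorted forms match -> they ARE anagrams
Result: 1

1


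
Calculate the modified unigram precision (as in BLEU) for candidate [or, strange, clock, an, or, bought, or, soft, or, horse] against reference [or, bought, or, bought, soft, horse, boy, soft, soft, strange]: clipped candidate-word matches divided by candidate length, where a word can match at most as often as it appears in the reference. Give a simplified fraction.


Reference word counts: {'bought': 2, 'boy': 1, 'horse': 1, 'or': 2, 'soft': 3, 'strange': 1}
Checking each candidate word (with clipping):
  'or' -> in reference (ref count 2, used 1/2) -> match (matches: 1)
  'strange' -> in reference (ref count 1, used 1/1) -> match (matches: 2)
  'clock' -> not in reference -> no match (matches: 2)
  'an' -> not in reference -> no match (matches: 2)
  'or' -> in reference (ref count 2, used 2/2) -> match (matches: 3)
  'bought' -> in reference (ref count 2, used 1/2) -> match (matches: 4)
  'or' -> ref count 2 already used up (2/2) -> clipped, no match (matches: 4)
  'soft' -> in reference (ref count 3, used 1/3) -> match (matches: 5)
  'or' -> ref count 2 already used up (2/2) -> clipped, no match (matches: 5)
  'horse' -> in reference (ref count 1, used 1/1) -> match (matches: 6)
Clipped matches: 6, Candidate length: 10
Precision = 6/10 = 3/5

3/5


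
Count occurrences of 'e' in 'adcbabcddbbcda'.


Scanning 'adcbabcddbbcda' for 'e':
  No matches found.
Total occurrences of 'e': 0

0


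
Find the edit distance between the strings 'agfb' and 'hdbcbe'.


Building DP table for s1='agfb' (len 4) and s2='hdbcbe' (len 6):
       h  d  b  c  b  e
    0  1  2  3  4  5  6
  a 1  1  2  3  4  5  6
  g 2  2  2  3  4  5  6
  f 3  3  3  3  4  5  6
  b 4  4  4  3  4  4  5
Edit distance = dp[4][6] = 5

5


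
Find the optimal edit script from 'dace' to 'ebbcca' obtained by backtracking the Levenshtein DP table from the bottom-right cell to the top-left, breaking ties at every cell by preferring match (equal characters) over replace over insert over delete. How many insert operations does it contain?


Edit distance = 5. Backtracking from cell (4, 6) with preference match > replace > insert > delete,
then listing the resulting alignment 'dace' -> 'ebbcca' left to right:
  Step 1: insert 'e' [insertion #1]
  Step 2: insert 'b' [insertion #2]
  Step 3: replace d->b
  Step 4: replace a->c
  Step 5: keep 'c'
  Step 6: replace e->a
Total insertions: 2

2


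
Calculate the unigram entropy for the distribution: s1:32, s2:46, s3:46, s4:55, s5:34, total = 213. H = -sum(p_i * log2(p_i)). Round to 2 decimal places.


Computing entropy H = -sum(p_i * log2(p_i)):
  s1: p = 32/213 = 0.1502, -p*log2(p) = 0.4108
  s2: p = 46/213 = 0.2160, -p*log2(p) = 0.4775
  s3: p = 46/213 = 0.2160, -p*log2(p) = 0.4775
  s4: p = 55/213 = 0.2582, -p*log2(p) = 0.5044
  s5: p = 34/213 = 0.1596, -p*log2(p) = 0.4226
H = sum of terms = 2.2928
Rounded to 2 decimals: 2.29

2.29
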